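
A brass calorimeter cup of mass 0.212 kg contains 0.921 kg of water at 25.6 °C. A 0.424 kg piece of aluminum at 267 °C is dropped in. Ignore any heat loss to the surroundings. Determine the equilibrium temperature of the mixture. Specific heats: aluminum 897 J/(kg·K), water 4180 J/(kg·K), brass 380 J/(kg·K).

Net heat exchanged in the isolated system is zero:
0.424×897×(T − 267) + 0.921×4180×(T − 25.6) + 0.212×380×(T − 25.6) = 0
380.33(T − 267) + 3849.8(T − 25.6) + 80.56(T − 25.6) = 0
4310.7 T = 202164
T ≈ 46.90 °C

T_f ≈ 46.9 °C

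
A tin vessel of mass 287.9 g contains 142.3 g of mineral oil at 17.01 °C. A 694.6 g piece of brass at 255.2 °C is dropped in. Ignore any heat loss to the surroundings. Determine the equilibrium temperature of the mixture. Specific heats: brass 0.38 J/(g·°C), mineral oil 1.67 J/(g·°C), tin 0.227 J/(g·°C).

Setting the total heat transfer to zero:
694.6*0.38*(T − 255.2) + 142.3*1.67*(T − 17.01) + 287.9*0.227*(T − 17.01) = 0
263.95(T − 255.2) + 237.64(T − 17.01) + 65.35(T − 17.01) = 0
566.94 T = 72513
T = 72513 / 566.94 = 128 °C

T_f ≈ 127.9 °C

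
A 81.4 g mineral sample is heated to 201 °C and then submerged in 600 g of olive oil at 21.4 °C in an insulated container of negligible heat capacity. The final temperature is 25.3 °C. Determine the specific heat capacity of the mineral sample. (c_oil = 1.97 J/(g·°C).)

Net heat exchanged in the isolated system is zero:
81.4×c×(25.3 − 201) + 600×1.97×(25.3 − 21.4) = 0
-14302 c = -4609.8
c = -4609.8/-14302 ≈ 0.3223 J/(g·°C)

c ≈ 0.322 J/(g·°C)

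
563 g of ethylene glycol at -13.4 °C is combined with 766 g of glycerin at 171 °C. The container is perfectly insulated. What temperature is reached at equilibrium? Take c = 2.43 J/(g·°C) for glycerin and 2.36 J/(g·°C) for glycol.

T_f ≈ 94.2 °C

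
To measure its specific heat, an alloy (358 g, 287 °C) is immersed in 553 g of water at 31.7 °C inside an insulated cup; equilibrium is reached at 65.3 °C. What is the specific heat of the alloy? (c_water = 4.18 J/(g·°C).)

c ≈ 0.979 J/(g·°C)

Conservation of energy gives ΣQ = 0:
358×c×(65.3 − 287) + 553×4.18×(65.3 − 31.7) = 0
-79369 c = -77668
c = -77668/-79369 ≈ 0.9786 J/(g·°C)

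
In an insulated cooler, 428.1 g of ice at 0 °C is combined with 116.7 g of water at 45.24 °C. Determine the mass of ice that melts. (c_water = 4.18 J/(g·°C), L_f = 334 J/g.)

Cooling the water to 0 °C releases 116.7×4.18×45.24 = 22068 J.
Melting all 428.1 g of ice would need 428.1×334 = 142985 J.
That's not enough to melt it all — equilibrium is at 0 °C with ice remaining.
m_melt = 22068 / L_f = 66.07 g.

m_melted ≈ 66.1 g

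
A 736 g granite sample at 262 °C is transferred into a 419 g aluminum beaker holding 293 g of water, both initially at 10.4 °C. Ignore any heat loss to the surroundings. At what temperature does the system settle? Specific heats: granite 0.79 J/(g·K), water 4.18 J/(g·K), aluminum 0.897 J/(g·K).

T_f ≈ 77.4 °C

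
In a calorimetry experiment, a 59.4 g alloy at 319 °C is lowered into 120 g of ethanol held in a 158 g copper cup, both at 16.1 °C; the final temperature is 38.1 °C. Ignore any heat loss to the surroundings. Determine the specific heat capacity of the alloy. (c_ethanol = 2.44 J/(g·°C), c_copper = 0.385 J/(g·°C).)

c ≈ 0.466 J/(g·°C)

Net heat exchanged in the isolated system is zero:
59.4×c×(38.1 − 319) + 120×2.44×(38.1 − 16.1) + 158×0.385×(38.1 − 16.1) = 0
-16685 c = -7779.9
c = -7779.9/-16685 ≈ 0.4663 J/(g·°C)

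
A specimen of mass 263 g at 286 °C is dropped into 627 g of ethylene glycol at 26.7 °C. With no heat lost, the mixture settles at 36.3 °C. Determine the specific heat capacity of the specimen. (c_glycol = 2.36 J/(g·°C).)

c ≈ 0.216 J/(g·°C)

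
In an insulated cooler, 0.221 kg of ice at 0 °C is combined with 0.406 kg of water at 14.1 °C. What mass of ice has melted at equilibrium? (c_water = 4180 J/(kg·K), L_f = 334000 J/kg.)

Water can give up m c ΔT = 0.406×4180×14.1 = 23929 J before reaching 0 °C.
Fully melting the ice requires m_ice L_f = 0.221×334000 = 73814 J.
That's not enough to melt it all — equilibrium is at 0 °C with ice remaining.
m_melt = 23929 / L_f = 0.07164 kg.

m_melted ≈ 0.0716 kg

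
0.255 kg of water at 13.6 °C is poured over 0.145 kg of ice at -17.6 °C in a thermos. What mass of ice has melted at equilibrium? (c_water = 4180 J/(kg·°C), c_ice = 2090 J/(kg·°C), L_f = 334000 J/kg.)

Heat available from the water dropping to 0 °C: 0.255×4180×13.6 = 14496 J.
Warming the ice to 0 °C takes 0.145×2090×17.6 = 5333.7 J, leaving 9162.6 J for melting.
To melt every bit of ice: 0.145×334000 = 48430 J.
9162.6 J < 48430 J, so only part of the ice melts and the system sits at 0 °C.
Mass melted = 9162.6/334000 ≈ 0.02743 kg.

m_melted ≈ 0.0274 kg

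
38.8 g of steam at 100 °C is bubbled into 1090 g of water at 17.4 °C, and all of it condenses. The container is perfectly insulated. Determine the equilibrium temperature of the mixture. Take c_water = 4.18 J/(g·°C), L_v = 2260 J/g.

Energy conservation, ΣQ = 0:
steam→water at 100 °C releases m L_v = 38.8·2260 = 87688
  condensate cools 100→T: 38.8·4.18·(T − 100) = 162.18(T − 100)
  original water: 4556.2(T − 17.4)
4718.4 T = 87688 + 16218 + 79278 = 183184
T ≈ 38.82 °C (< 100 °C, so full condensation is consistent).

T_f ≈ 38.8 °C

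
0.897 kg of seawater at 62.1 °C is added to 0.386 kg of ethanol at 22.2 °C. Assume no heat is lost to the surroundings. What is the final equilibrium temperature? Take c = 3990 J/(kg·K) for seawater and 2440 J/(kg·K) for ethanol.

T_f ≈ 53.8 °C

Heat gained plus heat lost sum to zero:
0.897×3990×(T − 62.1) + 0.386×2440×(T − 22.2) = 0
3579(T − 62.1) + 941.84(T − 22.2) = 0
4520.9 T = 243167
T ≈ 53.79 °C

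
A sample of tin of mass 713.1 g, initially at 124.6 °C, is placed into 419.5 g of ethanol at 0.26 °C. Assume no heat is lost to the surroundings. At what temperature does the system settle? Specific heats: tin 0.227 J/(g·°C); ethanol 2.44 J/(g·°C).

T_f ≈ 17.2 °C

T_f is the heat-capacity-weighted average of the initial temperatures:
T_f = (161.87*124.6 + 1023.6*0.26) / (161.87 + 1023.6)
    = 20436 / 1185.5 ≈ 17.24 °C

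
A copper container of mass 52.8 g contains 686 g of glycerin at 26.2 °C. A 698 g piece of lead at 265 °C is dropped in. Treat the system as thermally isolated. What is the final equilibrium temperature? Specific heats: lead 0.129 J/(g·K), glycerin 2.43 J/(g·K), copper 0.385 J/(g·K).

T_f ≈ 38.3 °C

With ΣQ=0 the equilibrium temperature is the m·c-weighted mean:
T_f = (90.04·265 + 1667·26.2 + 20.33·26.2) / (90.04 + 1667 + 20.33)
    = 68069 / 1777.3 ≈ 38.30 °C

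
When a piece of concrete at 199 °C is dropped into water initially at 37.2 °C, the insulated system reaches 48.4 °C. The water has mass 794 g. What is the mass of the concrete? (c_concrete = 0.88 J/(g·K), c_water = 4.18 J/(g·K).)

m ≈ 280 g

Heat lost by the concrete = heat gained by the water:
m×0.88×(199 − 48.4) = 794×4.18×(48.4 − 37.2)
132.53 m = 37172  ⇒  m ≈ 280.5 g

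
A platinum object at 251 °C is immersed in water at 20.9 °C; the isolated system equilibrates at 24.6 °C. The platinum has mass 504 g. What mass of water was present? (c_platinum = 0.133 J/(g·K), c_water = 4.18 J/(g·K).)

Heat gained plus heat lost sum to zero:
504×0.133×(24.6 − 251) + m×4.18×(24.6 − 20.9) = 0
15.47 m = 15176
m = 15176/15.47 ≈ 981.3 g

m ≈ 981 g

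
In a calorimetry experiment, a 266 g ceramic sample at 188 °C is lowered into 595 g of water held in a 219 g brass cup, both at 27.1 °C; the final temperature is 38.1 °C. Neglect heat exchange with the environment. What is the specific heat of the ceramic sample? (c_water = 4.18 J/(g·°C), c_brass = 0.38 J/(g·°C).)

Heat gained plus heat lost sum to zero:
266×c×(38.1 − 188) + 595×4.18×(38.1 − 27.1) + 219×0.38×(38.1 − 27.1) = 0
-39873 c = -28274
c = -28274/-39873 ≈ 0.7091 J/(g·°C)

c ≈ 0.709 J/(g·°C)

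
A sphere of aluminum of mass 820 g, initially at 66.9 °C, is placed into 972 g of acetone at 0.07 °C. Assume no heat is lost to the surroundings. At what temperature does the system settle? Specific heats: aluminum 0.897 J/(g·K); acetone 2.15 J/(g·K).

T_f ≈ 17.5 °C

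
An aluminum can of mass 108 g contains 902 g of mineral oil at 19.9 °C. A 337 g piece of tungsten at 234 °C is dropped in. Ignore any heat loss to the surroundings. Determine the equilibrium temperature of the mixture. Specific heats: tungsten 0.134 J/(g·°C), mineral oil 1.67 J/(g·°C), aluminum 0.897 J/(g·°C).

T_f ≈ 25.8 °C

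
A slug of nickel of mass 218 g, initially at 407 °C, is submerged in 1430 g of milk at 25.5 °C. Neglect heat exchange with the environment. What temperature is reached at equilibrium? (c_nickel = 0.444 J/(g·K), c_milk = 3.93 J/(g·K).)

T_f ≈ 32.0 °C

T_f = Σ m_i c_i T_i / Σ m_i c_i:
T_f = (96.79*407 + 5619.9*25.5) / (96.79 + 5619.9)
    = 182702 / 5716.7 ≈ 31.96 °C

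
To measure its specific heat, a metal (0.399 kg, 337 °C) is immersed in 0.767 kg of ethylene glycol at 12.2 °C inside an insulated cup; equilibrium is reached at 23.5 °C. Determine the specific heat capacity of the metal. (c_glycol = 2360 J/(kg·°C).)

m_s c (T_s − T_f) = m_glycol c_glycol (T_f − T_0):
0.399×c×(337 − 23.5) = 0.767×2360×(23.5 − 12.2)
125.09 c = 20454  ⇒  c ≈ 163.5 J/(kg·°C)

c ≈ 164 J/(kg·°C)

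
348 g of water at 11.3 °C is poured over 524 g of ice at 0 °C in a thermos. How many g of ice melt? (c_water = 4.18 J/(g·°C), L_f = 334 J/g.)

Cooling the water to 0 °C releases 348·4.18·11.3 = 16437 J.
To melt every bit of ice: 524·334 = 175016 J.
16437 J < 175016 J, so only part of the ice melts and the system sits at 0 °C.
Mass melted = 16437/334 ≈ 49.21 g.

m_melted ≈ 49.2 g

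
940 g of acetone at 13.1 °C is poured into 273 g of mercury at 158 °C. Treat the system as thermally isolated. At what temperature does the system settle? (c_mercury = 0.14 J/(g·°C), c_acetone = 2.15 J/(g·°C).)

T_f ≈ 15.8 °C

Energy conservation, ΣQ = 0:
273×0.14×(T − 158) + 940×2.15×(T − 13.1) = 0
38.22(T − 158) + 2021(T − 13.1) = 0
(38.22 + 2021) T = 38.22×158 + 2021×13.1
T ≈ 15.79 °C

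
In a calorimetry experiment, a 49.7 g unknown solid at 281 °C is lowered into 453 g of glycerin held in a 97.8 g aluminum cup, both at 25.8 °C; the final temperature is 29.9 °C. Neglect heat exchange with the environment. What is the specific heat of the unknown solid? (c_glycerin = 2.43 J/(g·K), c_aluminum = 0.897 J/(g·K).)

Setting the total heat transfer to zero:
49.7×c×(29.9 − 281) + 453×2.43×(29.9 − 25.8) + 97.8×0.897×(29.9 − 25.8) = 0
-12480 c = -4872.9
c = -4872.9/-12480 ≈ 0.3905 J/(g·K)

c ≈ 0.39 J/(g·K)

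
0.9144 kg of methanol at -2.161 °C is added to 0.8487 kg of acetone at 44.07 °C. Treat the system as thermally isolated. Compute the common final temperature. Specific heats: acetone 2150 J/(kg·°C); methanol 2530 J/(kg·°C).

T_f ≈ 18.2 °C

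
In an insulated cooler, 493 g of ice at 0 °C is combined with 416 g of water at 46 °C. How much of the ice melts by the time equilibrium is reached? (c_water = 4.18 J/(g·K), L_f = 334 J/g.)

m_melted ≈ 239 g

Water can give up m c ΔT = 416·4.18·46 = 79988 J before reaching 0 °C.
To melt every bit of ice: 493·334 = 164662 J.
Since 79988 < 164662 J, not all the ice melts; equilibrium is at 0 °C.
Mass melted = 79988/334 ≈ 239.5 g.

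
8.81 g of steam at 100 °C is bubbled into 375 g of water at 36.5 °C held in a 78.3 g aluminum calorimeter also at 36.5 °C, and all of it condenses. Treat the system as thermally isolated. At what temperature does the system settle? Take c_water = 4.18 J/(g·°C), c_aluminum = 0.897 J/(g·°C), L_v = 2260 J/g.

Taking heat into each body as positive, Σ m c ΔT = 0:
latent heat released on condensation: 8.81×2260 = 19911
  condensed water 100 °C→T: 36.83(T − 100)
  water warms: 375×4.18×(T − 36.5) = 1567.5(T − 36.5)
  cup: 70.24(T − 36.5)
1674.6 T = 19911 + 3682.6 + 59777 = 83371
T ≈ 49.79 °C (< 100 °C, so full condensation is consistent).

T_f ≈ 49.8 °C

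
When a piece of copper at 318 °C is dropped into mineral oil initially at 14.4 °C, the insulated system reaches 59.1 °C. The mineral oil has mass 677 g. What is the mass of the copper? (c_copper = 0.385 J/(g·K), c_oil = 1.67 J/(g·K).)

m ≈ 507 g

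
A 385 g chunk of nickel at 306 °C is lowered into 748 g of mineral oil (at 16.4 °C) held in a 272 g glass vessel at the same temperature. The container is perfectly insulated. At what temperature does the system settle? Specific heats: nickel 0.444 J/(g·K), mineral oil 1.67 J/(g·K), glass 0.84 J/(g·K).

Net heat exchanged in the isolated system is zero:
385*0.444*(T − 306) + 748*1.67*(T − 16.4) + 272*0.84*(T − 16.4) = 0
1648.6 T = 76541
T = 76541/1648.6 ≈ 46.43 °C

T_f ≈ 46.4 °C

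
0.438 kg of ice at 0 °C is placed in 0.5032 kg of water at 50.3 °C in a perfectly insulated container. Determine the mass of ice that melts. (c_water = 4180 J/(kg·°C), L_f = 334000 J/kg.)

m_melted ≈ 0.317 kg

Water can give up m c ΔT = 0.5032·4180·50.3 = 105800 J before reaching 0 °C.
Fully melting the ice requires m_ice L_f = 0.438·334000 = 146292 J.
Since 105800 < 146292 J, not all the ice melts; equilibrium is at 0 °C.
m_melt = 105800 / L_f = 0.3168 kg.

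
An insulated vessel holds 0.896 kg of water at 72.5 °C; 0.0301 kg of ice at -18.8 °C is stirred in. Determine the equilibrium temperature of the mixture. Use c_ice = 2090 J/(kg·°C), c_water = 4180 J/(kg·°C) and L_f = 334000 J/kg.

T_f ≈ 67.2 °C

Sum of m c ΔT and latent-heat terms is zero:
warm ice to 0 °C: 0.0301×2090×(0 − (-18.8)) = 1182.7
  fusion: m_ice L_f = 0.0301×334000 = 10053
  meltwater 0→T: 0.0301×4180×T = 125.82 T
  water: 3745.3(T − 72.5)
3871.1 T = 271533 − 11236 = 260297
T ≈ 67.24 °C — above 0 °C, consistent with complete melting.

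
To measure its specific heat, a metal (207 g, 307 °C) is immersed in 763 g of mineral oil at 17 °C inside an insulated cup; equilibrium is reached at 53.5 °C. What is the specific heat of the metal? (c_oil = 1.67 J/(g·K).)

c ≈ 0.886 J/(g·K)

m_s c (T_s − T_f) = m_oil c_oil (T_f − T_0):
207×c×(307 − 53.5) = 763×1.67×(53.5 − 17)
52474 c = 46509  ⇒  c ≈ 0.8863 J/(g·K)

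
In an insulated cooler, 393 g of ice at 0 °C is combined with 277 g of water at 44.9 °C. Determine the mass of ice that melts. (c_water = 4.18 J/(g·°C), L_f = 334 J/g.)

Heat available from the water dropping to 0 °C: 277×4.18×44.9 = 51988 J.
Melting all 393 g of ice would need 393×334 = 131262 J.
51988 J < 131262 J, so only part of the ice melts and the system sits at 0 °C.
m_melted×334 = 51988  ⇒  m_melted ≈ 155.7 g.

m_melted ≈ 156 g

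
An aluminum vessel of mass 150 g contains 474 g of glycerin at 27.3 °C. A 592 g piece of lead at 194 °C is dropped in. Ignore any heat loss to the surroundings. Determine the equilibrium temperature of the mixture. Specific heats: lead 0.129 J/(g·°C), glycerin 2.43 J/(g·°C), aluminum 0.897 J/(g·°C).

T_f ≈ 36.6 °C

Energy conservation, ΣQ = 0:
592×0.129×(T − 194) + 474×2.43×(T − 27.3) + 150×0.897×(T − 27.3) = 0
(76.37 + 1151.8 + 134.55) T = 76.37×194 + 1151.8×27.3 + 134.55×27.3
T = 49933/1362.7 ≈ 36.64 °C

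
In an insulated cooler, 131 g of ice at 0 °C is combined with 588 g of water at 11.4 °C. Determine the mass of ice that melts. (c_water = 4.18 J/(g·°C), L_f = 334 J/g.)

m_melted ≈ 83.9 g

Water can give up m c ΔT = 588×4.18×11.4 = 28019 J before reaching 0 °C.
Melting all 131 g of ice would need 131×334 = 43754 J.
Since 28019 < 43754 J, not all the ice melts; equilibrium is at 0 °C.
Mass melted = 28019/334 ≈ 83.89 g.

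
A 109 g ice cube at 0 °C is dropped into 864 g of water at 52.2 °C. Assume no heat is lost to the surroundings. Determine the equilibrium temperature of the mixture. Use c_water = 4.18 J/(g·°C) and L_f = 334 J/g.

T_f ≈ 37.4 °C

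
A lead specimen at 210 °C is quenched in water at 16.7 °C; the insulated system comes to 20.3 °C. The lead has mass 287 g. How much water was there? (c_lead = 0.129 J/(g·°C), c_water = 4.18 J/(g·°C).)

m ≈ 467 g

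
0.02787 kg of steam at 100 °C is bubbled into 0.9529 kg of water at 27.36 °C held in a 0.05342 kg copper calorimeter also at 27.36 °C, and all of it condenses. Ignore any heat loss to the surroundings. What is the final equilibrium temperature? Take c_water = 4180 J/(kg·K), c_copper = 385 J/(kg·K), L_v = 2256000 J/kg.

Energy conservation, ΣQ = 0:
latent heat released on condensation: 0.02787·2256000 = 62875; condensate cools 100→T: 0.02787·4180·(T − 100) = 116.5(T − 100); original water: 3983.1(T − 27.36); copper cup: 0.05342·385·(T − 27.36) = 20.57(T − 27.36)
4120.2 T = 62875 + 11650 + 109541 = 184065
T ≈ 44.67 °C (< 100 °C, so full condensation is consistent).

T_f ≈ 44.7 °C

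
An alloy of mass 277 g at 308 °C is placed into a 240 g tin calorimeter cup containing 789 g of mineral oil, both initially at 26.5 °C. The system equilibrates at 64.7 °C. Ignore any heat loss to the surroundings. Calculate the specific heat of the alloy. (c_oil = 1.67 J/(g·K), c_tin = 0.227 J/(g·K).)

c ≈ 0.778 J/(g·K)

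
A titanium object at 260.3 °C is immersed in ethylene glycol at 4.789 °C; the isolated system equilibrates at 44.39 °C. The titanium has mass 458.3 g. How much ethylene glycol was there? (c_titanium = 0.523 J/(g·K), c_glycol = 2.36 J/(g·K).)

Conservation of energy gives ΣQ = 0:
458.3·0.523·(44.39 − 260.3) + m·2.36·(44.39 − 4.789) = 0
93.46 m = 51752
m = 51752/93.46 ≈ 553.7 g

m ≈ 554 g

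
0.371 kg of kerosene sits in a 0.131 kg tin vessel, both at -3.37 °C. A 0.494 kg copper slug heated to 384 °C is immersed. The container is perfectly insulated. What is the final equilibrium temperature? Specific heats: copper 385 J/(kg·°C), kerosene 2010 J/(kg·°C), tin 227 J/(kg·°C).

T_f ≈ 72.9 °C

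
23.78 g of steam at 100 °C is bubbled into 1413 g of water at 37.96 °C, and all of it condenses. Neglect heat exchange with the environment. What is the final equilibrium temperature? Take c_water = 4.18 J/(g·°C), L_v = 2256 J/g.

Taking heat into each body as positive, Σ m c ΔT = 0:
condense steam: −23.78×2256 = −53648; condensed water 100 °C→T: 99.4(T − 100); original water: 5906.3(T − 37.96)
6005.7 T = 53648 + 9940 + 224205 = 287792
T ≈ 47.92 °C — below 100 °C, confirming all the steam condensed.

T_f ≈ 47.9 °C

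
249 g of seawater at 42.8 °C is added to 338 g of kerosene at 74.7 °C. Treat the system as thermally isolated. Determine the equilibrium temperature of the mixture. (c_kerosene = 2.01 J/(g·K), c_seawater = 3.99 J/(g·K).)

T_f ≈ 55.8 °C

Energy conservation, ΣQ = 0:
338*2.01*(T − 74.7) + 249*3.99*(T − 42.8) = 0
679.38(T − 74.7) + 993.51(T − 42.8) = 0
1672.9 T = 93272
T = 93272/1672.9 ≈ 55.75 °C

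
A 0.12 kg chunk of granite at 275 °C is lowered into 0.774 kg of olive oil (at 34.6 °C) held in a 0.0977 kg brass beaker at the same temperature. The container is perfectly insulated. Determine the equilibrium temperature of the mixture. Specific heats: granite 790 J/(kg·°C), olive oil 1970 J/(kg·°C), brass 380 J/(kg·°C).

Setting the total heat transfer to zero:
0.12×790×(T − 275) + 0.774×1970×(T − 34.6) + 0.0977×380×(T − 34.6) = 0
1656.7 T = 80112
T ≈ 48.36 °C

T_f ≈ 48.4 °C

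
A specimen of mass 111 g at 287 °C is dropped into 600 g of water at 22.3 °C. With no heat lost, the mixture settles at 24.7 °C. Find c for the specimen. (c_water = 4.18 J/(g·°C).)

Heat lost by the specimen = heat gained by the water:
111·c·(287 − 24.7) = 600·4.18·(24.7 − 22.3)
29115 c = 6019.2  ⇒  c ≈ 0.2067 J/(g·°C)

c ≈ 0.207 J/(g·°C)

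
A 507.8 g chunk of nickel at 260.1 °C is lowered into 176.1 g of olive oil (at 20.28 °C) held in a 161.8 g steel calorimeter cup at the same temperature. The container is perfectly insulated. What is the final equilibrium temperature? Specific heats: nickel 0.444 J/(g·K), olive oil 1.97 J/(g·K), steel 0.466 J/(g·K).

T_f ≈ 103.8 °C

Net heat exchanged in the isolated system is zero:
507.8·0.444·(T − 260.1) + 176.1·1.97·(T − 20.28) + 161.8·0.466·(T − 20.28) = 0
225.46(T − 260.1) + 346.92(T − 20.28) + 75.4(T − 20.28) = 0
647.78 T = 67208
T = 67208 / 647.78 = 104 °C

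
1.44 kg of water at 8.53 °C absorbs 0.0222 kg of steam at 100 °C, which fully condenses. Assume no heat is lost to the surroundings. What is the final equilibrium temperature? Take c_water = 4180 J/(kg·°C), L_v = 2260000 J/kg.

T_f ≈ 18.1 °C

Setting the total heat transfer to zero:
steam→water at 100 °C releases m L_v = 0.0222×2260000 = 50172
  condensate cools 100→T: 0.0222×4180×(T − 100) = 92.8(T − 100)
  original water: 6019.2(T − 8.53)
6112 T = 50172 + 9279.6 + 51344 = 110795
T ≈ 18.13 °C, under the boiling point, so the assumption holds.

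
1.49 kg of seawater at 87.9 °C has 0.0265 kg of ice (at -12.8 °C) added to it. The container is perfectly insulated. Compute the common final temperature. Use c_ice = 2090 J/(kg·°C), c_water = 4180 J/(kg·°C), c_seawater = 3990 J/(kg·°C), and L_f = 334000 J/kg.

T_f ≈ 84.7 °C

Let T be the final temperature. ΣQ_i = 0:
warm ice to 0 °C: 0.0265·2090·(0 − (-12.8)) = 708.93; fusion: m_ice L_f = 0.0265·334000 = 8851; meltwater 0→T: 0.0265·4180·T = 110.77 T; seawater: 5945.1(T − 87.9)
6055.9 T = 522574 − 9559.9 = 513014
T ≈ 84.71 °C (positive, so assuming full melt was valid).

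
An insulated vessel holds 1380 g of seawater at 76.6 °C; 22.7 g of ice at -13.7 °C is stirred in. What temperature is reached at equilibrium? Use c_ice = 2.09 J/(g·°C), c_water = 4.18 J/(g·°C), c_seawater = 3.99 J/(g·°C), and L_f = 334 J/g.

Heat gained plus heat lost sum to zero:
warm ice to 0 °C: 22.7×2.09×(0 − (-13.7)) = 649.97; fusion: m_ice L_f = 22.7×334 = 7581.8; meltwater 0→T: 22.7×4.18×T = 94.89 T; seawater: 5506.2(T − 76.6)
5601.1 T = 421775 − 8231.8 = 413543
T ≈ 73.83 °C — above 0 °C, consistent with complete melting.

T_f ≈ 73.8 °C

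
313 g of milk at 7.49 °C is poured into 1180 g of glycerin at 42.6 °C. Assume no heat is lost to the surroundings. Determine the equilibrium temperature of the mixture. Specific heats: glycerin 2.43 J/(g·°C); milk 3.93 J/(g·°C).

T_f ≈ 32.1 °C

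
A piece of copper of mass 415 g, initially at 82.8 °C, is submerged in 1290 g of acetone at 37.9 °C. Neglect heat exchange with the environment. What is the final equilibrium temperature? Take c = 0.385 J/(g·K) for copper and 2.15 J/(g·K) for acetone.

With ΣQ=0 the equilibrium temperature is the m·c-weighted mean:
T_f = (159.78·82.8 + 2773.5·37.9) / (159.78 + 2773.5)
    = 118345 / 2933.3 ≈ 40.35 °C

T_f ≈ 40.3 °C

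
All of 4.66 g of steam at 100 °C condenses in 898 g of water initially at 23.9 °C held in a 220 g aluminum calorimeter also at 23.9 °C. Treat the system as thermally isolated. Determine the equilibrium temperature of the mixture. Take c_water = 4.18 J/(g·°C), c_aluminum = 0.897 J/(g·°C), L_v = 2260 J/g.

Conservation of energy gives ΣQ = 0:
steam→water at 100 °C releases m L_v = 4.66×2260 = 10532
  condensate cools 100→T: 4.66×4.18×(T − 100) = 19.48(T − 100)
  original water: 3753.6(T − 23.9)
  aluminum cup: 220×0.897×(T − 23.9) = 197.34(T − 23.9)
3970.5 T = 10532 + 1947.9 + 94428 = 106908
T ≈ 26.93 °C — below 100 °C, confirming all the steam condensed.

T_f ≈ 26.9 °C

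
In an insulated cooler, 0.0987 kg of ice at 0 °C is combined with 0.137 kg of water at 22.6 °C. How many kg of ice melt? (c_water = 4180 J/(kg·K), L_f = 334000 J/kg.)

m_melted ≈ 0.0387 kg

Heat available from the water dropping to 0 °C: 0.137·4180·22.6 = 12942 J.
To melt every bit of ice: 0.0987·334000 = 32966 J.
Since 12942 < 32966 J, not all the ice melts; equilibrium is at 0 °C.
m_melted·334000 = 12942  ⇒  m_melted ≈ 0.03875 kg.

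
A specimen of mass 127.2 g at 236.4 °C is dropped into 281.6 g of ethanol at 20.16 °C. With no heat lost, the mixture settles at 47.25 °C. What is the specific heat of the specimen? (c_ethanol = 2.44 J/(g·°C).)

c ≈ 0.774 J/(g·°C)

Heat lost by the specimen = heat gained by the ethanol:
127.2×c×(236.4 − 47.25) = 281.6×2.44×(47.25 − 20.16)
24060 c = 18614  ⇒  c ≈ 0.7736 J/(g·°C)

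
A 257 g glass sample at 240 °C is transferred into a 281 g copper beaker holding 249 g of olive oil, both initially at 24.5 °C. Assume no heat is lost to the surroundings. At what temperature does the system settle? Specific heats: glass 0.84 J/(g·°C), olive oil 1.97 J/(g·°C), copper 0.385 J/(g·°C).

T_f ≈ 81.6 °C

Heat gained plus heat lost sum to zero:
257·0.84·(T − 240) + 249·1.97·(T − 24.5) + 281·0.385·(T − 24.5) = 0
215.88(T − 240) + 490.53(T − 24.5) + 108.19(T − 24.5) = 0
814.6 T = 66480
T ≈ 81.61 °C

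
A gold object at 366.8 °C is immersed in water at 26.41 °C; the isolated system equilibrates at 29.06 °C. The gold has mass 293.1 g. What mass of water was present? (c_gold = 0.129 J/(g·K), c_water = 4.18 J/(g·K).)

Net heat exchanged in the isolated system is zero:
293.1×0.129×(29.06 − 366.8) + m×4.18×(29.06 − 26.41) = 0
11.08 m = 12770
m = 12770/11.08 ≈ 1153 g

m ≈ 1150 g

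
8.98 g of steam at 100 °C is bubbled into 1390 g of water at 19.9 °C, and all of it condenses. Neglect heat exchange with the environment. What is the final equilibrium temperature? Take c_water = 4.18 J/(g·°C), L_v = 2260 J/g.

Sum of m c ΔT and latent-heat terms is zero:
condense steam: −8.98·2260 = −20295
  condensate cools 100→T: 8.98·4.18·(T − 100) = 37.54(T − 100)
  original water: 5810.2(T − 19.9)
5847.7 T = 20295 + 3753.6 + 115623 = 139671
T ≈ 23.88 °C, under the boiling point, so the assumption holds.

T_f ≈ 23.9 °C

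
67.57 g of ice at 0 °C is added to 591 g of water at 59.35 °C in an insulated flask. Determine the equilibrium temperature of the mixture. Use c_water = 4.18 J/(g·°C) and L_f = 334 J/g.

Let T be the final temperature. ΣQ_i = 0:
fusion: m_ice L_f = 67.57·334 = 22568
  meltwater 0→T: 67.57·4.18·T = 282.44 T
  water cools: 591·4.18·(T − 59.35) = 2470.4(T − 59.35)
2752.8 T = 146617 − 22568 = 124049
T ≈ 45.06 °C — above 0 °C, consistent with complete melting.

T_f ≈ 45.1 °C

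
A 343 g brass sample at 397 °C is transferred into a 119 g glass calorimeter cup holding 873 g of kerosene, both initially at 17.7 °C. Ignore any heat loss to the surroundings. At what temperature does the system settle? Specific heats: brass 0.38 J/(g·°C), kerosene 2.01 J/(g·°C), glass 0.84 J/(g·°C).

Taking heat into each body as positive, Σ m c ΔT = 0:
343·0.38·(T − 397) + 873·2.01·(T − 17.7) + 119·0.84·(T − 17.7) = 0
130.34(T − 397) + 1754.7(T − 17.7) + 99.96(T − 17.7) = 0
1985 T = 84573
T ≈ 42.61 °C

T_f ≈ 42.6 °C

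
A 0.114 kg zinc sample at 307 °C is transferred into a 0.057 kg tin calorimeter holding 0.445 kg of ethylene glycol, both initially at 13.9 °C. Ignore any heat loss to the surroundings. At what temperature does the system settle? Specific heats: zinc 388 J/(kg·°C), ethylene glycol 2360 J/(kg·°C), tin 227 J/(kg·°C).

T_f ≈ 25.6 °C

Heat gained plus heat lost sum to zero:
0.114·388·(T − 307) + 0.445·2360·(T − 13.9) + 0.057·227·(T − 13.9) = 0
44.23(T − 307) + 1050.2(T − 13.9) + 12.94(T − 13.9) = 0
(44.23 + 1050.2 + 12.94) T = 44.23·307 + 1050.2·13.9 + 12.94·13.9
T ≈ 25.61 °C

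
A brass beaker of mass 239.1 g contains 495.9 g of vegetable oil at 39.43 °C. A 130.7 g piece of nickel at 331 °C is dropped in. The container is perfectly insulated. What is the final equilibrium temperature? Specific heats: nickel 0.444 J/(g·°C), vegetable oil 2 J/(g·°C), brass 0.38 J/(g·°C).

Energy conservation, ΣQ = 0:
130.7*0.444*(T − 331) + 495.9*2*(T − 39.43) + 239.1*0.38*(T − 39.43) = 0
58.03(T − 331) + 991.8(T − 39.43) + 90.86(T − 39.43) = 0
(58.03 + 991.8 + 90.86) T = 58.03*331 + 991.8*39.43 + 90.86*39.43
T = 61897/1140.7 ≈ 54.26 °C

T_f ≈ 54.3 °C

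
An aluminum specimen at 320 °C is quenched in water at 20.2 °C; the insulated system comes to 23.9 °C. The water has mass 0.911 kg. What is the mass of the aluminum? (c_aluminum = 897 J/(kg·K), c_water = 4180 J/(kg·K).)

m ≈ 0.053 kg

|Q_aluminum| = |Q_water|:
m×897×(320 − 23.9) = 0.911×4180×(23.9 − 20.2)
265602 m = 14090  ⇒  m ≈ 0.05305 kg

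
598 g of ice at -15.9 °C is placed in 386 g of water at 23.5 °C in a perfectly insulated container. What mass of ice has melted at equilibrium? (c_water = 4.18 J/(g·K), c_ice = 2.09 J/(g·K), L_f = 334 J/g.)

Heat available from the water dropping to 0 °C: 386×4.18×23.5 = 37917 J.
Of that, 598×2.09×15.9 = 19872 J goes to bring the ice to 0 °C, leaving 18045 J.
Fully melting the ice requires m_ice L_f = 598×334 = 199732 J.
18045 J < 199732 J, so only part of the ice melts and the system sits at 0 °C.
m_melt = 18045 / L_f = 54.03 g.

m_melted ≈ 54 g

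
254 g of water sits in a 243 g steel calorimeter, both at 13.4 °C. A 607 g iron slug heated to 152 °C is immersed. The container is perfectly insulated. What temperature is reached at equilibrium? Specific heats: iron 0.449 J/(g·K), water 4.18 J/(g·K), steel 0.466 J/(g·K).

T_f ≈ 39.5 °C

Heat gained plus heat lost sum to zero:
607*0.449*(T − 152) + 254*4.18*(T − 13.4) + 243*0.466*(T − 13.4) = 0
(272.54 + 1061.7 + 113.24) T = 272.54*152 + 1061.7*13.4 + 113.24*13.4
T = 57171/1447.5 ≈ 39.50 °C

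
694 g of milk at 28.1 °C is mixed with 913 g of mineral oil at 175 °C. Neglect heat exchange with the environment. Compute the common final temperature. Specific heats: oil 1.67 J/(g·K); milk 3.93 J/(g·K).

T_f ≈ 80.8 °C

With ΣQ=0 the equilibrium temperature is the m·c-weighted mean:
T_f = (1524.7×175 + 2727.4×28.1) / (1524.7 + 2727.4)
    = 343465 / 4252.1 ≈ 80.77 °C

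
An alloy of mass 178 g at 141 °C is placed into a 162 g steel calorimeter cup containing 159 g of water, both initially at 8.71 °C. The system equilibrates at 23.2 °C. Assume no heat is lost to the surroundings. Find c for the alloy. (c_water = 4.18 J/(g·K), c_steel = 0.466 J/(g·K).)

Setting the total heat transfer to zero:
178×c×(23.2 − 141) + 159×4.18×(23.2 − 8.71) + 162×0.466×(23.2 − 8.71) = 0
-20968 c = -10724
c = -10724/-20968 ≈ 0.5114 J/(g·K)

c ≈ 0.511 J/(g·K)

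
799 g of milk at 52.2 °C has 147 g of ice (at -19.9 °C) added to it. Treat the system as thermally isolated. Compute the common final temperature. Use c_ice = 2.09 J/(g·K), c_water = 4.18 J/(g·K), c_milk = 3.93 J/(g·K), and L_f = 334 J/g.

Heat gained plus heat lost sum to zero:
ice -19.9→0 °C: 147·2.09·19.9 = 6113.9; fusion: m_ice L_f = 147·334 = 49098; warm the meltwater: 614.46 T; milk cools: 799·3.93·(T − 52.2) = 3140.1(T − 52.2)
3754.5 T = 163912 − 55212 = 108700
T ≈ 28.95 °C — above 0 °C, consistent with complete melting.

T_f ≈ 29.0 °C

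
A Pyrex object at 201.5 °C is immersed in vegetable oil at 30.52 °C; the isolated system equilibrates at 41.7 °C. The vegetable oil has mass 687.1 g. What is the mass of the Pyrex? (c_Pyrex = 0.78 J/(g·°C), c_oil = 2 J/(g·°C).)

Taking heat into each body as positive, Σ m c ΔT = 0:
m·0.78·(41.7 − 201.5) + 687.1·2·(41.7 − 30.52) = 0
-124.64 m = -15364
m = -15364/-124.64 ≈ 123.3 g

m ≈ 123 g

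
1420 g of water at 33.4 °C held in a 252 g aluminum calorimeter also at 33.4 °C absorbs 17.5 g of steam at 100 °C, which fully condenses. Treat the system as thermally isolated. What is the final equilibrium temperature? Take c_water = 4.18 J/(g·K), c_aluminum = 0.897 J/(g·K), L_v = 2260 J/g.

T_f ≈ 40.5 °C

Net heat exchanged in the isolated system is zero:
latent heat released on condensation: 17.5·2260 = 39550; condensed water 100 °C→T: 73.15(T − 100); original water: 5935.6(T − 33.4); aluminum cup: 252·0.897·(T − 33.4) = 226.04(T − 33.4)
6234.8 T = 39550 + 7315 + 205799 = 252664
T ≈ 40.52 °C — below 100 °C, confirming all the steam condensed.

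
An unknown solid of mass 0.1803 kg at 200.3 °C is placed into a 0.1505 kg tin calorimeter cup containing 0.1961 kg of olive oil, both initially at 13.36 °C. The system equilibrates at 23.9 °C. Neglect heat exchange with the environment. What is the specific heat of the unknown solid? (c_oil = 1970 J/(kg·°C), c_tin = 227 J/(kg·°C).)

c ≈ 139 J/(kg·°C)

Setting the total heat transfer to zero:
0.1803·c·(23.9 − 200.3) + 0.1961·1970·(23.9 − 13.36) + 0.1505·227·(23.9 − 13.36) = 0
-31.8 c = -4431.9
c = -4431.9/-31.8 ≈ 139.3 J/(kg·°C)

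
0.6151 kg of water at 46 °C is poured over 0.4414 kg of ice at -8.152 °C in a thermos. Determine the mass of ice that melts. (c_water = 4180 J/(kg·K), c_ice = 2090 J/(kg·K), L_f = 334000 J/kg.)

m_melted ≈ 0.332 kg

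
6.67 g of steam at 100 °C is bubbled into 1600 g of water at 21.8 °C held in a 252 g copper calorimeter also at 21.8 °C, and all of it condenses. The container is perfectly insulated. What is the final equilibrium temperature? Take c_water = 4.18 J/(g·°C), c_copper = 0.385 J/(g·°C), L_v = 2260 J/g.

T_f ≈ 24.3 °C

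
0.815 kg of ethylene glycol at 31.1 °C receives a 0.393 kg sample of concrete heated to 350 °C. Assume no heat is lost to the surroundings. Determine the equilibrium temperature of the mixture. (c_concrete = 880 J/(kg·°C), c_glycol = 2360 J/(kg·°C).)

With ΣQ=0 the equilibrium temperature is the m·c-weighted mean:
T_f = (345.84*350 + 1923.4*31.1) / (345.84 + 1923.4)
    = 180862 / 2269.2 ≈ 79.70 °C

T_f ≈ 79.7 °C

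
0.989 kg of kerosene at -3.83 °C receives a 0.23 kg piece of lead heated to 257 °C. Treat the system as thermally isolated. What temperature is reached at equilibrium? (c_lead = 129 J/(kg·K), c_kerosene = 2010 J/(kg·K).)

T_f ≈ 0.0 °C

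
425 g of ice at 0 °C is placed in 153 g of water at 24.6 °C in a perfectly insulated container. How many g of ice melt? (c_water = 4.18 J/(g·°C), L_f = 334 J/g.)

m_melted ≈ 47.1 g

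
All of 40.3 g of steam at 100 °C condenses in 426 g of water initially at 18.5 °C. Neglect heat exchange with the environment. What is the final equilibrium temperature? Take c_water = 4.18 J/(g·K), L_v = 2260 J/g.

T_f ≈ 72.3 °C

Heat gained plus heat lost sum to zero:
steam→water at 100 °C releases m L_v = 40.3·2260 = 91078
  condensate cools 100→T: 40.3·4.18·(T − 100) = 168.45(T − 100)
  original water: 1780.7(T − 18.5)
1949.1 T = 91078 + 16845 + 32943 = 140866
T ≈ 72.27 °C (< 100 °C, so full condensation is consistent).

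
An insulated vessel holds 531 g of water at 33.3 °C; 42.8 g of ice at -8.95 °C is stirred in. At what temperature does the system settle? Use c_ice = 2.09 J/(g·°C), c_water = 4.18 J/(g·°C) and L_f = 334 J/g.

Energy conservation, ΣQ = 0:
ice -8.95→0 °C: 42.8·2.09·8.95 = 800.6
  latent heat to melt: 42.8·334 = 14295
  warm the meltwater: 178.9 T
  water: 2219.6(T − 33.3)
2398.5 T = 73912 − 15096 = 58816
T ≈ 24.52 °C — above 0 °C, consistent with complete melting.

T_f ≈ 24.5 °C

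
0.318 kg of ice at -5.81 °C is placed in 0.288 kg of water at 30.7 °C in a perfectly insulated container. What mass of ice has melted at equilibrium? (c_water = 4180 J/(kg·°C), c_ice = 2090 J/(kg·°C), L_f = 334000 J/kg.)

Cooling the water to 0 °C releases 0.288×4180×30.7 = 36958 J.
Warming the ice to 0 °C takes 0.318×2090×5.81 = 3861.4 J, leaving 33096 J for melting.
To melt every bit of ice: 0.318×334000 = 106212 J.
33096 J < 106212 J, so only part of the ice melts and the system sits at 0 °C.
Mass melted = 33096/334000 ≈ 0.09909 kg.

m_melted ≈ 0.0991 kg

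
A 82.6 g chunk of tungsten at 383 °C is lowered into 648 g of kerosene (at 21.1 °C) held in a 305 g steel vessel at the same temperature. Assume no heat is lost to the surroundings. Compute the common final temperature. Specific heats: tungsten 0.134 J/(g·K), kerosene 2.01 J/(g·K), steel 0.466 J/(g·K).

T_f ≈ 23.9 °C

Taking heat into each body as positive, Σ m c ΔT = 0:
82.6·0.134·(T − 383) + 648·2.01·(T − 21.1) + 305·0.466·(T − 21.1) = 0
11.07(T − 383) + 1302.5(T − 21.1) + 142.13(T − 21.1) = 0
1455.7 T = 34720
T ≈ 23.85 °C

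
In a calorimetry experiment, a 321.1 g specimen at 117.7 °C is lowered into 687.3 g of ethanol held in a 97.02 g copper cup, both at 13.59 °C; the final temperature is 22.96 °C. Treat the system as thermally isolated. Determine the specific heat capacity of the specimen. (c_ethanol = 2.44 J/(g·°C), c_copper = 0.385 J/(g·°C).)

c ≈ 0.528 J/(g·°C)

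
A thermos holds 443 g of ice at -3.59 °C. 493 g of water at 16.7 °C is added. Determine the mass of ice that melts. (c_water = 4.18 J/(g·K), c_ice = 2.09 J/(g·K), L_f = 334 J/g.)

m_melted ≈ 93.1 g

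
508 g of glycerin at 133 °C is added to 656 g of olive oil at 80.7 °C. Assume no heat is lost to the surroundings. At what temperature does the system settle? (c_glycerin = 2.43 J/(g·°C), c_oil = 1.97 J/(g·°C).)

|Q_glycerin| = |Q_oil|:
508*2.43*(133 − T) = 656*1.97*(T − 80.7)
1234.4(133 − T) = 1292.3(T − 80.7)
2526.8 T = 268471  ⇒  T ≈ 106.25 °C

T_f ≈ 106.3 °C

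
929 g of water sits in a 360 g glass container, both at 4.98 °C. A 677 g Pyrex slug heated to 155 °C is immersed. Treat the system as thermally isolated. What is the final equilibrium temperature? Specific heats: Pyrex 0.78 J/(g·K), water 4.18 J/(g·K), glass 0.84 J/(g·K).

Conservation of energy gives ΣQ = 0:
677×0.78×(T − 155) + 929×4.18×(T − 4.98) + 360×0.84×(T − 4.98) = 0
(528.06 + 3883.2 + 302.4) T = 528.06×155 + 3883.2×4.98 + 302.4×4.98
T = 102694 / 4713.7 = 21.8 °C

T_f ≈ 21.8 °C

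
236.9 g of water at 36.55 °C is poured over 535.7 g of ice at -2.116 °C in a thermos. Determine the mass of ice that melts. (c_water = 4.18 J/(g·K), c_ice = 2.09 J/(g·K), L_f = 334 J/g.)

Water can give up m c ΔT = 236.9·4.18·36.55 = 36193 J before reaching 0 °C.
Warming the ice to 0 °C takes 535.7·2.09·2.116 = 2369.1 J, leaving 33824 J for melting.
Melting all 535.7 g of ice would need 535.7·334 = 178924 J.
Since 33824 < 178924 J, not all the ice melts; equilibrium is at 0 °C.
m_melt = 33824 / L_f = 101.3 g.

m_melted ≈ 101 g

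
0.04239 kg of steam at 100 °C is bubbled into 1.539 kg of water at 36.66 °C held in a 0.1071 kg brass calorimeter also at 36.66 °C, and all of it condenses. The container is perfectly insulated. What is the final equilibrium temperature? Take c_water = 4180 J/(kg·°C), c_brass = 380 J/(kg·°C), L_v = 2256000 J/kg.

Net heat exchanged in the isolated system is zero:
steam→water at 100 °C releases m L_v = 0.04239×2256000 = 95632; condensate cools 100→T: 0.04239×4180×(T − 100) = 177.19(T − 100); water warms: 1.539×4180×(T − 36.66) = 6433(T − 36.66); brass cup: 0.1071×380×(T − 36.66) = 40.7(T − 36.66)
6650.9 T = 95632 + 17719 + 237327 = 350677
T ≈ 52.73 °C (< 100 °C, so full condensation is consistent).

T_f ≈ 52.7 °C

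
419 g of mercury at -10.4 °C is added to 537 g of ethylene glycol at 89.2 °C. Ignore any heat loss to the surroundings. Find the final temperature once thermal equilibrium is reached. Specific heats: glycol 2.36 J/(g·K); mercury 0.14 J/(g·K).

T_f ≈ 84.8 °C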